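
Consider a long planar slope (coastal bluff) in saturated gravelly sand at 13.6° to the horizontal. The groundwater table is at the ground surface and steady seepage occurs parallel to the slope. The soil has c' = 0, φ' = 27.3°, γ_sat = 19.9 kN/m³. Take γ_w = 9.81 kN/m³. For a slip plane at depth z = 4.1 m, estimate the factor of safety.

FS = 1.08

With seepage parallel to the slope and the water table at the surface, the effective normal stress on the slip plane uses the buoyant unit weight γ' = γ_sat − γ_w while the driving shear stress uses γ_sat:
FS = [c' + γ' z cos²β tanφ'] / [γ_sat z sinβ cosβ]
(For c' = 0 this reduces to FS = (γ'/γ_sat)·tanφ'/tanβ.)
γ' = 19.9 − 9.81 = 10.09 kN/m³
Numerator = 0.0 + 10.09·4.1·cos²13.6°·tan27.3° = 0.0 + 10.09·4.1·0.9447·0.5161 = 20.172 kPa
Denominator = 19.9·4.1·sin13.6°·cos13.6° = 19.9·4.1·0.2351·0.9720 = 18.647 kPa
FS = 20.172 / 18.647 = 1.082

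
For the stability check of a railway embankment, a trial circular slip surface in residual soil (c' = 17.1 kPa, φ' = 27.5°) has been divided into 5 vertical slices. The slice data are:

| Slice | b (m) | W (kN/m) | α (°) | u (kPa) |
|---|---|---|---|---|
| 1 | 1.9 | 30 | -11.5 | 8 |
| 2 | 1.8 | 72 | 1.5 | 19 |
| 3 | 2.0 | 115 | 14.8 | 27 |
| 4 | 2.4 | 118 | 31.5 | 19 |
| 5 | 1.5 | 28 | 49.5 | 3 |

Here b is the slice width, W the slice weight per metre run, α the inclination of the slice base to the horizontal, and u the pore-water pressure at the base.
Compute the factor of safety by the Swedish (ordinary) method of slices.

FS = 2.52

Ordinary method of slices: FS = Σ[c'·Δl_i + (W_i cosα_i − u_i·Δl_i)·tanφ'] / Σ W_i sinα_i, with Δl_i = b_i / cosα_i.
Slice 1: Δl = 1.9/cos(-11.5°) = 1.939 m; N'_1 = 30·cos(-11.5°) − 8·1.939 = 13.9; c'Δl = 33.16; W sinα = -6.0
Slice 2: Δl = 1.8/cos1.5° = 1.801 m; N'_2 = 72·cos1.5° − 19·1.801 = 37.8; c'Δl = 30.79; W sinα = 1.9
Slice 3: Δl = 2.0/cos14.8° = 2.069 m; N'_3 = 115·cos14.8° − 27·2.069 = 55.3; c'Δl = 35.37; W sinα = 29.4
Slice 4: Δl = 2.4/cos31.5° = 2.815 m; N'_4 = 118·cos31.5° − 19·2.815 = 47.1; c'Δl = 48.13; W sinα = 61.7
Slice 5: Δl = 1.5/cos49.5° = 2.310 m; N'_5 = 28·cos49.5° − 3·2.310 = 11.3; c'Δl = 39.50; W sinα = 21.3
Σc'Δl = 186.9 kN/m; ΣN' = 165.4 kN/m; ΣW sinα = 108.2 kN/m
Resisting = 186.9 + 165.4·tan27.5° = 186.9 + 86.1 = 273.0 kN/m
FS = 273.0 / 108.2 = 2.523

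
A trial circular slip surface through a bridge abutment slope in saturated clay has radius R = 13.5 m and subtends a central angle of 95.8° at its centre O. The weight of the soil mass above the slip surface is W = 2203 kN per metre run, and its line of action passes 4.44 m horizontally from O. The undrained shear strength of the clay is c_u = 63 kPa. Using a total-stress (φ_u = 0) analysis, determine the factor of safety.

Taking moments about the centre O, the resisting moment is provided by the undrained shear strength acting along the arc:
Arc length L_a = R·θ = 13.5·(95.8°·π/180) = 13.5·1.6720 = 22.57 m
M_R = c_u·L_a·R = 63·22.57·13.5 = 19197.8 kN·m/m
M_D = W·d = 2203·4.44 = 9781.3 kN·m/m
FS = M_R / M_D = 19197.8 / 9781.3 = 1.963

FS = 1.96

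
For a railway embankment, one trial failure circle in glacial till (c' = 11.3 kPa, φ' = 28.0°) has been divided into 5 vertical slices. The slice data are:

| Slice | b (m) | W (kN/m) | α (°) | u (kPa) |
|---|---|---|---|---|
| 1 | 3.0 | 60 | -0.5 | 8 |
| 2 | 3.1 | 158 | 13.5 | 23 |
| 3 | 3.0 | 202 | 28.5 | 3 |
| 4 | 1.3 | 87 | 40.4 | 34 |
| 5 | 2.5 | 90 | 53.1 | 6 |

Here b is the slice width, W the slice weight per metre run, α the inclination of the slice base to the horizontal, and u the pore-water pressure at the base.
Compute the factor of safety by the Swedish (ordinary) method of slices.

FS = 1.32

Ordinary method of slices: FS = Σ[c'·Δl_i + (W_i cosα_i − u_i·Δl_i)·tanφ'] / Σ W_i sinα_i, with Δl_i = b_i / cosα_i.
Slice 1: Δl = 3.0/cos(-0.5°) = 3.000 m; N'_1 = 60·cos(-0.5°) − 8·3.000 = 36.0; c'Δl = 33.90; W sinα = -0.5
Slice 2: Δl = 3.1/cos13.5° = 3.188 m; N'_2 = 158·cos13.5° − 23·3.188 = 80.3; c'Δl = 36.03; W sinα = 36.9
Slice 3: Δl = 3.0/cos28.5° = 3.414 m; N'_3 = 202·cos28.5° − 3·3.414 = 167.3; c'Δl = 38.57; W sinα = 96.4
Slice 4: Δl = 1.3/cos40.4° = 1.707 m; N'_4 = 87·cos40.4° − 34·1.707 = 8.2; c'Δl = 19.29; W sinα = 56.4
Slice 5: Δl = 2.5/cos53.1° = 4.164 m; N'_5 = 90·cos53.1° − 6·4.164 = 29.1; c'Δl = 47.05; W sinα = 72.0
Σc'Δl = 174.8 kN/m; ΣN' = 320.9 kN/m; ΣW sinα = 261.1 kN/m
Resisting = 174.8 + 320.9·tan28.0° = 174.8 + 170.6 = 345.4 kN/m
FS = 345.4 / 261.1 = 1.323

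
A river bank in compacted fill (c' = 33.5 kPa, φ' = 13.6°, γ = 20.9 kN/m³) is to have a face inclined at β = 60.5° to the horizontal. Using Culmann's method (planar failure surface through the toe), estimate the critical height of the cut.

Culmann's analysis gives the critical failure plane at α_cr = (β + φ')/2 = (60.5 + 13.6)/2 = 37.0°, and the critical height
H_c = (4c'/γ) · sinβ cosφ' / [1 − cos(β − φ')]
    = (4·33.5/20.9) · sin60.5°·cos13.6° / [1 − cos(46.9°)]
    = 6.411 · 0.8704·0.9720 / [1 − 0.6833]
    = 6.411 · 0.8460 / 0.3167
    = 17.12 m

H_c = 17.12 m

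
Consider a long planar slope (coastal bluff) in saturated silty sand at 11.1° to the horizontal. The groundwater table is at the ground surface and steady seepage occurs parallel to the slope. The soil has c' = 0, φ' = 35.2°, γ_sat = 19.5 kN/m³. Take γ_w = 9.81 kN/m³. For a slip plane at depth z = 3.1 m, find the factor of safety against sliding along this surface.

With seepage parallel to the slope and the water table at the surface, the effective normal stress on the slip plane uses the buoyant unit weight γ' = γ_sat − γ_w while the driving shear stress uses γ_sat:
FS = [c' + γ' z cos²β tanφ'] / [γ_sat z sinβ cosβ]
(For c' = 0 this reduces to FS = (γ'/γ_sat)·tanφ'/tanβ.)
γ' = 19.5 − 9.81 = 9.69 kN/m³
Numerator = 0.0 + 9.69·3.1·cos²11.1°·tan35.2° = 0.0 + 9.69·3.1·0.9629·0.7054 = 20.405 kPa
Denominator = 19.5·3.1·sin11.1°·cos11.1° = 19.5·3.1·0.1925·0.9813 = 11.420 kPa
FS = 20.405 / 11.420 = 1.787

FS = 1.79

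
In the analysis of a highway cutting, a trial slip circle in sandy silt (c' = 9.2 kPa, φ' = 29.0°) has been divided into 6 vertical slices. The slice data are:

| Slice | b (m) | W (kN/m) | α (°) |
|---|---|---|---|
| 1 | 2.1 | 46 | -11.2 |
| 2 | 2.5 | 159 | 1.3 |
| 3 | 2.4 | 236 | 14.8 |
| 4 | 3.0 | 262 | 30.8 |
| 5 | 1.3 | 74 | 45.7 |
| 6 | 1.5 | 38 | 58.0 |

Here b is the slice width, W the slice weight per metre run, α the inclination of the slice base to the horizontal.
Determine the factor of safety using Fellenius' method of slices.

Ordinary method of slices: FS = Σ[c'·Δl_i + (W_i cosα_i)·tanφ'] / Σ W_i sinα_i, with Δl_i = b_i / cosα_i.
Slice 1: Δl = 2.1/cos(-11.2°) = 2.141 m; N'_1 = 46·cos(-11.2°) = 45.1; c'Δl = 19.70; W sinα = -8.9
Slice 2: Δl = 2.5/cos1.3° = 2.501 m; N'_2 = 159·cos1.3° = 159.0; c'Δl = 23.01; W sinα = 3.6
Slice 3: Δl = 2.4/cos14.8° = 2.482 m; N'_3 = 236·cos14.8° = 228.2; c'Δl = 22.84; W sinα = 60.3
Slice 4: Δl = 3.0/cos30.8° = 3.493 m; N'_4 = 262·cos30.8° = 225.0; c'Δl = 32.13; W sinα = 134.2
Slice 5: Δl = 1.3/cos45.7° = 1.861 m; N'_5 = 74·cos45.7° = 51.7; c'Δl = 17.12; W sinα = 53.0
Slice 6: Δl = 1.5/cos58.0° = 2.831 m; N'_6 = 38·cos58.0° = 20.1; c'Δl = 26.04; W sinα = 32.2
Σc'Δl = 140.8 kN/m; ΣN' = 729.1 kN/m; ΣW sinα = 274.3 kN/m
Resisting = 140.8 + 729.1·tan29.0° = 140.8 + 404.2 = 545.0 kN/m
FS = 545.0 / 274.3 = 1.987

FS = 1.99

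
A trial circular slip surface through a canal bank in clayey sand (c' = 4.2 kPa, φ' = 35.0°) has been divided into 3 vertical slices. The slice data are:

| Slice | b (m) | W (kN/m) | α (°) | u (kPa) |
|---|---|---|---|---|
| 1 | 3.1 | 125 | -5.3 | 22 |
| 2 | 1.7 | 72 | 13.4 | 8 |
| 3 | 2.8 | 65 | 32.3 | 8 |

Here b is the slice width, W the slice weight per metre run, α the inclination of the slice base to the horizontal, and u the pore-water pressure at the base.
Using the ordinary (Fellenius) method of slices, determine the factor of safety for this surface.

FS = 3.33

Ordinary method of slices: FS = Σ[c'·Δl_i + (W_i cosα_i − u_i·Δl_i)·tanφ'] / Σ W_i sinα_i, with Δl_i = b_i / cosα_i.
Slice 1: Δl = 3.1/cos(-5.3°) = 3.113 m; N'_1 = 125·cos(-5.3°) − 22·3.113 = 56.0; c'Δl = 13.08; W sinα = -11.5
Slice 2: Δl = 1.7/cos13.4° = 1.748 m; N'_2 = 72·cos13.4° − 8·1.748 = 56.1; c'Δl = 7.34; W sinα = 16.7
Slice 3: Δl = 2.8/cos32.3° = 3.313 m; N'_3 = 65·cos32.3° − 8·3.313 = 28.4; c'Δl = 13.91; W sinα = 34.7
Σc'Δl = 34.3 kN/m; ΣN' = 140.5 kN/m; ΣW sinα = 39.9 kN/m
Resisting = 34.3 + 140.5·tan35.0° = 34.3 + 98.4 = 132.7 kN/m
FS = 132.7 / 39.9 = 3.328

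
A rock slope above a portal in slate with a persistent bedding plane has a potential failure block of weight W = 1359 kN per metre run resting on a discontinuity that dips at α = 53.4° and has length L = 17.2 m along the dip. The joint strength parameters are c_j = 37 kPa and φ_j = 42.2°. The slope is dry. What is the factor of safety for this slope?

Resolving the block weight along and normal to the plane and applying the Mohr–Coulomb strength on the joint:
N' = W cosα = 1359·cos53.4° = 810.3 kN/m
Driving force T = W sinα = 1359·sin53.4° = 1091.0 kN/m
Resisting force R = c_j·L + N'·tanφ_j = 37·17.2 + 810.3·tan42.2° = 636.4 + 734.7 = 1371.1 kN/m
FS = R / T = 1371.1 / 1091.0 = 1.257

FS = 1.26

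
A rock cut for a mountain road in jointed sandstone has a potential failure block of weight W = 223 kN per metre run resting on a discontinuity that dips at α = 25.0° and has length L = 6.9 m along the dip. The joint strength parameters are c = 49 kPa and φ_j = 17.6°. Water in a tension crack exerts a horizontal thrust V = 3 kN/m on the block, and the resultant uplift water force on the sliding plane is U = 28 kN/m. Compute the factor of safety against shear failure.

FS = 4.05

Resolving the block weight along and normal to the plane and applying the Mohr–Coulomb strength on the joint:
N' = W cosα − U − V sinα = 223·cos25.0° − 28 − 3·sin25.0° = 172.8 kN/m
Driving force T = W sinα + V cosα = 223·sin25.0° + 3·cos25.0° = 97.0 kN/m
Resisting force R = c·L + N'·tanφ_j = 49·6.9 + 172.8·tan17.6° = 338.1 + 54.8 = 392.9 kN/m
FS = R / T = 392.9 / 97.0 = 4.052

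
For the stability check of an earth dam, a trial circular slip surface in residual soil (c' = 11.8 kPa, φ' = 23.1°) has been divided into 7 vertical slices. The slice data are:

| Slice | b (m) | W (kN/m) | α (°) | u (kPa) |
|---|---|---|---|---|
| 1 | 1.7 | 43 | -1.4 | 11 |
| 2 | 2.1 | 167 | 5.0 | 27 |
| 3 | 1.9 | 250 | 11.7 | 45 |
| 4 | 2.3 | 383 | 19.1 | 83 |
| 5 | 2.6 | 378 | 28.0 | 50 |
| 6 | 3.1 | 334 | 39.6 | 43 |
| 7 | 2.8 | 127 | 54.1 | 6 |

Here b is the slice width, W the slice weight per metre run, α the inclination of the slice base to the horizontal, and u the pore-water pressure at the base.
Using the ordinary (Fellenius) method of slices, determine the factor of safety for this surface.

FS = 0.82

Ordinary method of slices: FS = Σ[c'·Δl_i + (W_i cosα_i − u_i·Δl_i)·tanφ'] / Σ W_i sinα_i, with Δl_i = b_i / cosα_i.
Slice 1: Δl = 1.7/cos(-1.4°) = 1.701 m; N'_1 = 43·cos(-1.4°) − 11·1.701 = 24.3; c'Δl = 20.07; W sinα = -1.1
Slice 2: Δl = 2.1/cos5.0° = 2.108 m; N'_2 = 167·cos5.0° − 27·2.108 = 109.4; c'Δl = 24.87; W sinα = 14.6
Slice 3: Δl = 1.9/cos11.7° = 1.940 m; N'_3 = 250·cos11.7° − 45·1.940 = 157.5; c'Δl = 22.90; W sinα = 50.7
Slice 4: Δl = 2.3/cos19.1° = 2.434 m; N'_4 = 383·cos19.1° − 83·2.434 = 159.9; c'Δl = 28.72; W sinα = 125.3
Slice 5: Δl = 2.6/cos28.0° = 2.945 m; N'_5 = 378·cos28.0° − 50·2.945 = 186.5; c'Δl = 34.75; W sinα = 177.5
Slice 6: Δl = 3.1/cos39.6° = 4.023 m; N'_6 = 334·cos39.6° − 43·4.023 = 84.3; c'Δl = 47.47; W sinα = 212.9
Slice 7: Δl = 2.8/cos54.1° = 4.775 m; N'_7 = 127·cos54.1° − 6·4.775 = 45.8; c'Δl = 56.35; W sinα = 102.9
Σc'Δl = 235.1 kN/m; ΣN' = 767.8 kN/m; ΣW sinα = 682.8 kN/m
Resisting = 235.1 + 767.8·tan23.1° = 235.1 + 327.5 = 562.6 kN/m
FS = 562.6 / 682.8 = 0.824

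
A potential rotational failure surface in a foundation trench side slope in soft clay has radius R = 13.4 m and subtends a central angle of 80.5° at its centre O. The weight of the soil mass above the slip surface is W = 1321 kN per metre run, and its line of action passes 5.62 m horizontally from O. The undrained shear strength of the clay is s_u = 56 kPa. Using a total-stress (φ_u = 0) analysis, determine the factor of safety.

FS = 1.90

Taking moments about the centre O, the resisting moment is provided by the undrained shear strength acting along the arc:
Arc length L_a = R·θ = 13.4·(80.5°·π/180) = 13.4·1.4050 = 18.83 m
M_R = s_u·L_a·R = 56·18.83·13.4 = 14127.7 kN·m/m
M_D = W·d = 1321·5.62 = 7424.0 kN·m/m
FS = M_R / M_D = 14127.7 / 7424.0 = 1.903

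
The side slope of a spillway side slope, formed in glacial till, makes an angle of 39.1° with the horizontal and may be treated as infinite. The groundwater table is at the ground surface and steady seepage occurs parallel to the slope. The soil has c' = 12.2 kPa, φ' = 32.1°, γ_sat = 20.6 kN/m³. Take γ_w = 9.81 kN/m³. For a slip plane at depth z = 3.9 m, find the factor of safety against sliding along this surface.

FS = 0.71

With seepage parallel to the slope and the water table at the surface, the effective normal stress on the slip plane uses the buoyant unit weight γ' = γ_sat − γ_w while the driving shear stress uses γ_sat:
FS = [c' + γ' z cos²β tanφ'] / [γ_sat z sinβ cosβ]
γ' = 20.6 − 9.81 = 10.79 kN/m³
Numerator = 12.2 + 10.79·3.9·cos²39.1°·tan32.1° = 12.2 + 10.79·3.9·0.6022·0.6273 = 28.098 kPa
Denominator = 20.6·3.9·sin39.1°·cos39.1° = 20.6·3.9·0.6307·0.7760 = 39.321 kPa
FS = 28.098 / 39.321 = 0.715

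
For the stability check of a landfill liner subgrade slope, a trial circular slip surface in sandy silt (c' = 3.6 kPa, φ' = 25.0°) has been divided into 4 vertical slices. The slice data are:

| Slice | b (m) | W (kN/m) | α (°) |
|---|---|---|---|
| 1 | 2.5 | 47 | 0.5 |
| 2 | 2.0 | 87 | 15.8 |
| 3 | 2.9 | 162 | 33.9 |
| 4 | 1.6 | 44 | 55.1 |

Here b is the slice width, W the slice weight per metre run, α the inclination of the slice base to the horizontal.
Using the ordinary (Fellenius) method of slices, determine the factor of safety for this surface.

Ordinary method of slices: FS = Σ[c'·Δl_i + (W_i cosα_i)·tanφ'] / Σ W_i sinα_i, with Δl_i = b_i / cosα_i.
Slice 1: Δl = 2.5/cos0.5° = 2.500 m; N'_1 = 47·cos0.5° = 47.0; c'Δl = 9.00; W sinα = 0.4
Slice 2: Δl = 2.0/cos15.8° = 2.079 m; N'_2 = 87·cos15.8° = 83.7; c'Δl = 7.48; W sinα = 23.7
Slice 3: Δl = 2.9/cos33.9° = 3.494 m; N'_3 = 162·cos33.9° = 134.5; c'Δl = 12.58; W sinα = 90.4
Slice 4: Δl = 1.6/cos55.1° = 2.796 m; N'_4 = 44·cos55.1° = 25.2; c'Δl = 10.07; W sinα = 36.1
Σc'Δl = 39.1 kN/m; ΣN' = 290.3 kN/m; ΣW sinα = 150.5 kN/m
Resisting = 39.1 + 290.3·tan25.0° = 39.1 + 135.4 = 174.5 kN/m
FS = 174.5 / 150.5 = 1.159

FS = 1.16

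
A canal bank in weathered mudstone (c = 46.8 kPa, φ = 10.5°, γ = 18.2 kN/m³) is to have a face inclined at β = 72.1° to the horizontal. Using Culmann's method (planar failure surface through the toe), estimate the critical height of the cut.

Culmann's analysis gives the critical failure plane at α_cr = (β + φ)/2 = (72.1 + 10.5)/2 = 41.3°, and the critical height
H_c = (4c/γ) · sinβ cosφ / [1 − cos(β − φ)]
    = (4·46.8/18.2) · sin72.1°·cos10.5° / [1 − cos(61.6°)]
    = 10.286 · 0.9516·0.9833 / [1 − 0.4756]
    = 10.286 · 0.9357 / 0.5244
    = 18.35 m

H_c = 18.35 m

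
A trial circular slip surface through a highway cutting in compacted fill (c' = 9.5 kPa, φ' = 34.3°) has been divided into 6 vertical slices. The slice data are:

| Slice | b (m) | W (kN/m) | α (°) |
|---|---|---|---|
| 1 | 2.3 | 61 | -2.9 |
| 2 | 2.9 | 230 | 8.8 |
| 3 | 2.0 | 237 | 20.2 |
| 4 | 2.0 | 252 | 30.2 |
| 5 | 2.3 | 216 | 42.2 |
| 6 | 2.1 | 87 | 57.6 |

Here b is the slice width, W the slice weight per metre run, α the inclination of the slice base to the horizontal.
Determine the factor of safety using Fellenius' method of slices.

Ordinary method of slices: FS = Σ[c'·Δl_i + (W_i cosα_i)·tanφ'] / Σ W_i sinα_i, with Δl_i = b_i / cosα_i.
Slice 1: Δl = 2.3/cos(-2.9°) = 2.303 m; N'_1 = 61·cos(-2.9°) = 60.9; c'Δl = 21.88; W sinα = -3.1
Slice 2: Δl = 2.9/cos8.8° = 2.935 m; N'_2 = 230·cos8.8° = 227.3; c'Δl = 27.88; W sinα = 35.2
Slice 3: Δl = 2.0/cos20.2° = 2.131 m; N'_3 = 237·cos20.2° = 222.4; c'Δl = 20.25; W sinα = 81.8
Slice 4: Δl = 2.0/cos30.2° = 2.314 m; N'_4 = 252·cos30.2° = 217.8; c'Δl = 21.98; W sinα = 126.8
Slice 5: Δl = 2.3/cos42.2° = 3.105 m; N'_5 = 216·cos42.2° = 160.0; c'Δl = 29.49; W sinα = 145.1
Slice 6: Δl = 2.1/cos57.6° = 3.919 m; N'_6 = 87·cos57.6° = 46.6; c'Δl = 37.23; W sinα = 73.5
Σc'Δl = 158.7 kN/m; ΣN' = 935.1 kN/m; ΣW sinα = 459.2 kN/m
Resisting = 158.7 + 935.1·tan34.3° = 158.7 + 637.9 = 796.6 kN/m
FS = 796.6 / 459.2 = 1.735

FS = 1.73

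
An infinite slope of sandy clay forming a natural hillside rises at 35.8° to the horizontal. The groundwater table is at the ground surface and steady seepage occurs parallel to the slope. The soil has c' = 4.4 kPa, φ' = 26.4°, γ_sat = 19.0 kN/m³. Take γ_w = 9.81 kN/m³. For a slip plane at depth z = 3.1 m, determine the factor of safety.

With seepage parallel to the slope and the water table at the surface, the effective normal stress on the slip plane uses the buoyant unit weight γ' = γ_sat − γ_w while the driving shear stress uses γ_sat:
FS = [c' + γ' z cos²β tanφ'] / [γ_sat z sinβ cosβ]
γ' = 19.0 − 9.81 = 9.19 kN/m³
Numerator = 4.4 + 9.19·3.1·cos²35.8°·tan26.4° = 4.4 + 9.19·3.1·0.6578·0.4964 = 13.703 kPa
Denominator = 19.0·3.1·sin35.8°·cos35.8° = 19.0·3.1·0.5850·0.8111 = 27.944 kPa
FS = 13.703 / 27.944 = 0.490

FS = 0.49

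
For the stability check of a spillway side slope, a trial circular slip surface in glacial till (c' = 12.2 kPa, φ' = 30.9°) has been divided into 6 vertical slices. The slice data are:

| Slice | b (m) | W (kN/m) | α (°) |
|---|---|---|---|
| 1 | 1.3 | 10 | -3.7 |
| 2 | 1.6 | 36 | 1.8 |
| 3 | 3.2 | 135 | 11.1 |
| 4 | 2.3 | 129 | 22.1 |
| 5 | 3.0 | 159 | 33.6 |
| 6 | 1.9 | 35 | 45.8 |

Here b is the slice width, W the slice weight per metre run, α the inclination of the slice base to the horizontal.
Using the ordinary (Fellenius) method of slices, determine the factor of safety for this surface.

FS = 2.42

Ordinary method of slices: FS = Σ[c'·Δl_i + (W_i cosα_i)·tanφ'] / Σ W_i sinα_i, with Δl_i = b_i / cosα_i.
Slice 1: Δl = 1.3/cos(-3.7°) = 1.303 m; N'_1 = 10·cos(-3.7°) = 10.0; c'Δl = 15.89; W sinα = -0.6
Slice 2: Δl = 1.6/cos1.8° = 1.601 m; N'_2 = 36·cos1.8° = 36.0; c'Δl = 19.53; W sinα = 1.1
Slice 3: Δl = 3.2/cos11.1° = 3.261 m; N'_3 = 135·cos11.1° = 132.5; c'Δl = 39.78; W sinα = 26.0
Slice 4: Δl = 2.3/cos22.1° = 2.482 m; N'_4 = 129·cos22.1° = 119.5; c'Δl = 30.29; W sinα = 48.5
Slice 5: Δl = 3.0/cos33.6° = 3.602 m; N'_5 = 159·cos33.6° = 132.4; c'Δl = 43.94; W sinα = 88.0
Slice 6: Δl = 1.9/cos45.8° = 2.725 m; N'_6 = 35·cos45.8° = 24.4; c'Δl = 33.25; W sinα = 25.1
Σc'Δl = 182.7 kN/m; ΣN' = 454.8 kN/m; ΣW sinα = 188.1 kN/m
Resisting = 182.7 + 454.8·tan30.9° = 182.7 + 272.2 = 454.9 kN/m
FS = 454.9 / 188.1 = 2.418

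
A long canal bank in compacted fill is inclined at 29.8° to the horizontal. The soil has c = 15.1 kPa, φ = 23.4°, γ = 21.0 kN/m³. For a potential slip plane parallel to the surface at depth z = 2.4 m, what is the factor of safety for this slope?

For an infinite slope with a slip plane parallel to the surface (no pore pressure): FS = [c + γz cos²β tanφ] / [γz sinβ cosβ].
γz = 21.0·2.4 = 50.40 kN/m²
Numerator = 15.1 + 50.40·cos²29.8°·tan23.4° = 15.1 + 50.40·0.7530·0.4327 = 31.523 kPa
Denominator = 50.40·sin29.8°·cos29.8° = 50.40·0.4970·0.8678 = 21.735 kPa
FS = 31.523 / 21.735 = 1.450

FS = 1.45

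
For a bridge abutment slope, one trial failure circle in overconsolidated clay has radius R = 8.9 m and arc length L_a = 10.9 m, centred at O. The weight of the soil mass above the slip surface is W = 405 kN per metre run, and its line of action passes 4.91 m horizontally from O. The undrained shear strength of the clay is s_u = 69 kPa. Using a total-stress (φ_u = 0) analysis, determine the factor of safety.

Taking moments about the centre O, the resisting moment is provided by the undrained shear strength acting along the arc:
M_R = s_u·L_a·R = 69·10.90·8.9 = 6693.7 kN·m/m
M_D = W·d = 405·4.91 = 1988.5 kN·m/m
FS = M_R / M_D = 6693.7 / 1988.5 = 3.366

FS = 3.37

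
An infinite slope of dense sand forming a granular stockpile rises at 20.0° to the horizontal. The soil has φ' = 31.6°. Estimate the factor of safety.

FS = 1.69

For a dry cohesionless infinite slope the factor of safety is FS = tanφ' / tanβ.
FS = tan31.6° / tan20.0° = 0.6152 / 0.3640 = 1.690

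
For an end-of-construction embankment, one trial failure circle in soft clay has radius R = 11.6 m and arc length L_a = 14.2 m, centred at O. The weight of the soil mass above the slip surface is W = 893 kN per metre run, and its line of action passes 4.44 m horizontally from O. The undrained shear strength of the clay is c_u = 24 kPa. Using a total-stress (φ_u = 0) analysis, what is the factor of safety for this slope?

FS = 1.00

Taking moments about the centre O, the resisting moment is provided by the undrained shear strength acting along the arc:
M_R = c_u·L_a·R = 24·14.20·11.6 = 3953.3 kN·m/m
M_D = W·d = 893·4.44 = 3964.9 kN·m/m
FS = M_R / M_D = 3953.3 / 3964.9 = 0.997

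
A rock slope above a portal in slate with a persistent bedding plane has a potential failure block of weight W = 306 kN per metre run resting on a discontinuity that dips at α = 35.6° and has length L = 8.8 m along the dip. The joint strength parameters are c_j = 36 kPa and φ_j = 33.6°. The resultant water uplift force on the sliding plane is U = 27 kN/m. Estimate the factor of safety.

Resolving the block weight along and normal to the plane and applying the Mohr–Coulomb strength on the joint:
N' = W cosα − U = 306·cos35.6° − 27 = 221.8 kN/m
Driving force T = W sinα = 306·sin35.6° = 178.1 kN/m
Resisting force R = c_j·L + N'·tanφ_j = 36·8.8 + 221.8·tan33.6° = 316.8 + 147.4 = 464.2 kN/m
FS = R / T = 464.2 / 178.1 = 2.606

FS = 2.61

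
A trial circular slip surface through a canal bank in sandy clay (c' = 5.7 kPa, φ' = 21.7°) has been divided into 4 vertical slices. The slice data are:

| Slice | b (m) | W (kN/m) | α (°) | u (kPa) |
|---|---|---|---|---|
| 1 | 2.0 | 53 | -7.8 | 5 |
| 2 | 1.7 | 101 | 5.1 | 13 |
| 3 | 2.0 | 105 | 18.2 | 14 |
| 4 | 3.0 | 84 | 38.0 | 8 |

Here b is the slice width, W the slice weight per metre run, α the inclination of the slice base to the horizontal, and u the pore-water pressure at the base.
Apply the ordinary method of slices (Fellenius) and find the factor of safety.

Ordinary method of slices: FS = Σ[c'·Δl_i + (W_i cosα_i − u_i·Δl_i)·tanφ'] / Σ W_i sinα_i, with Δl_i = b_i / cosα_i.
Slice 1: Δl = 2.0/cos(-7.8°) = 2.019 m; N'_1 = 53·cos(-7.8°) − 5·2.019 = 42.4; c'Δl = 11.51; W sinα = -7.2
Slice 2: Δl = 1.7/cos5.1° = 1.707 m; N'_2 = 101·cos5.1° − 13·1.707 = 78.4; c'Δl = 9.73; W sinα = 9.0
Slice 3: Δl = 2.0/cos18.2° = 2.105 m; N'_3 = 105·cos18.2° − 14·2.105 = 70.3; c'Δl = 12.00; W sinα = 32.8
Slice 4: Δl = 3.0/cos38.0° = 3.807 m; N'_4 = 84·cos38.0° − 8·3.807 = 35.7; c'Δl = 21.70; W sinα = 51.7
Σc'Δl = 54.9 kN/m; ΣN' = 226.8 kN/m; ΣW sinα = 86.3 kN/m
Resisting = 54.9 + 226.8·tan21.7° = 54.9 + 90.3 = 145.2 kN/m
FS = 145.2 / 86.3 = 1.683

FS = 1.68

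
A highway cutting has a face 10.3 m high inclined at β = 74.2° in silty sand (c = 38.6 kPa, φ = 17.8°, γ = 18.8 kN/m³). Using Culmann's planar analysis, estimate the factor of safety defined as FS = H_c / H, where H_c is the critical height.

H_c = (4c/γ) · sinβ cosφ / [1 − cos(β − φ)]
    = (4·38.6/18.8) · sin74.2°·cos17.8° / [1 − cos56.4°]
    = 8.213 · 0.9162 / 0.4466 = 16.85 m
FS = H_c / H = 16.85 / 10.3 = 1.636

FS = 1.64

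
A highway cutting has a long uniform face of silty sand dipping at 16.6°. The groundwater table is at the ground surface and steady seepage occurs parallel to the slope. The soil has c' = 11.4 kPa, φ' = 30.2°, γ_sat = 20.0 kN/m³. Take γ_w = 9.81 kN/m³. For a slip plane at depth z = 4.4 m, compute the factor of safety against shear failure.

With seepage parallel to the slope and the water table at the surface, the effective normal stress on the slip plane uses the buoyant unit weight γ' = γ_sat − γ_w while the driving shear stress uses γ_sat:
FS = [c' + γ' z cos²β tanφ'] / [γ_sat z sinβ cosβ]
γ' = 20.0 − 9.81 = 10.19 kN/m³
Numerator = 11.4 + 10.19·4.4·cos²16.6°·tan30.2° = 11.4 + 10.19·4.4·0.9184·0.5820 = 35.365 kPa
Denominator = 20.0·4.4·sin16.6°·cos16.6° = 20.0·4.4·0.2857·0.9583 = 24.093 kPa
FS = 35.365 / 24.093 = 1.468

FS = 1.47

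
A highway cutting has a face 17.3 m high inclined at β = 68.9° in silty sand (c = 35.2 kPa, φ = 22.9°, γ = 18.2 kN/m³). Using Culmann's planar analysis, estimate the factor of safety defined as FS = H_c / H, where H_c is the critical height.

FS = 1.26

H_c = (4c/γ) · sinβ cosφ / [1 − cos(β − φ)]
    = (4·35.2/18.2) · sin68.9°·cos22.9° / [1 − cos46.0°]
    = 7.736 · 0.8594 / 0.3053 = 21.77 m
FS = H_c / H = 21.77 / 17.3 = 1.259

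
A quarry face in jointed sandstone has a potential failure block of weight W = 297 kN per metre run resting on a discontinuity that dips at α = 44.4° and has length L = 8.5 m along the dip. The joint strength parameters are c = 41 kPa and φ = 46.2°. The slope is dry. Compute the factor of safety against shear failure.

FS = 2.74

Resolving the block weight along and normal to the plane and applying the Mohr–Coulomb strength on the joint:
N' = W cosα = 297·cos44.4° = 212.2 kN/m
Driving force T = W sinα = 297·sin44.4° = 207.8 kN/m
Resisting force R = c·L + N'·tanφ = 41·8.5 + 212.2·tan46.2° = 348.5 + 221.3 = 569.8 kN/m
FS = R / T = 569.8 / 207.8 = 2.742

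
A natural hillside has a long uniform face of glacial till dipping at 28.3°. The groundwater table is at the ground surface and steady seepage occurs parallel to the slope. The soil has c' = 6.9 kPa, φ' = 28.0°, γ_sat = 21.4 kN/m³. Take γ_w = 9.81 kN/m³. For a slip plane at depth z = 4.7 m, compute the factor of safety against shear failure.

With seepage parallel to the slope and the water table at the surface, the effective normal stress on the slip plane uses the buoyant unit weight γ' = γ_sat − γ_w while the driving shear stress uses γ_sat:
FS = [c' + γ' z cos²β tanφ'] / [γ_sat z sinβ cosβ]
γ' = 21.4 − 9.81 = 11.59 kN/m³
Numerator = 6.9 + 11.59·4.7·cos²28.3°·tan28.0° = 6.9 + 11.59·4.7·0.7752·0.5317 = 29.354 kPa
Denominator = 21.4·4.7·sin28.3°·cos28.3° = 21.4·4.7·0.4741·0.8805 = 41.984 kPa
FS = 29.354 / 41.984 = 0.699

FS = 0.70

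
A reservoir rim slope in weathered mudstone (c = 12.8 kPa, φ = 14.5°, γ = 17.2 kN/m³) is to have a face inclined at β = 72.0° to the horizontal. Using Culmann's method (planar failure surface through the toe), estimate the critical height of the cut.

Culmann's analysis gives the critical failure plane at α_cr = (β + φ)/2 = (72.0 + 14.5)/2 = 43.2°, and the critical height
H_c = (4c/γ) · sinβ cosφ / [1 − cos(β − φ)]
    = (4·12.8/17.2) · sin72.0°·cos14.5° / [1 − cos(57.5°)]
    = 2.977 · 0.9511·0.9681 / [1 − 0.5373]
    = 2.977 · 0.9208 / 0.4627
    = 5.92 m

H_c = 5.92 m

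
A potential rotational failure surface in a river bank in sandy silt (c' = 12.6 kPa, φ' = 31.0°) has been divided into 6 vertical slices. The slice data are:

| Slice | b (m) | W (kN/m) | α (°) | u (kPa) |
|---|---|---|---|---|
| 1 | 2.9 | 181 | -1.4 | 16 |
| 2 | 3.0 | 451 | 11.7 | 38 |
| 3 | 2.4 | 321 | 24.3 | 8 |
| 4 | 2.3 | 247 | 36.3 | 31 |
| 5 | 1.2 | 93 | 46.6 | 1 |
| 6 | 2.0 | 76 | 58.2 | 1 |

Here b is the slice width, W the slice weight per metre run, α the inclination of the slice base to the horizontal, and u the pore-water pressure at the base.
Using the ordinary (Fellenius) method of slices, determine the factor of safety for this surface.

FS = 1.57

Ordinary method of slices: FS = Σ[c'·Δl_i + (W_i cosα_i − u_i·Δl_i)·tanφ'] / Σ W_i sinα_i, with Δl_i = b_i / cosα_i.
Slice 1: Δl = 2.9/cos(-1.4°) = 2.901 m; N'_1 = 181·cos(-1.4°) − 16·2.901 = 134.5; c'Δl = 36.55; W sinα = -4.4
Slice 2: Δl = 3.0/cos11.7° = 3.064 m; N'_2 = 451·cos11.7° − 38·3.064 = 325.2; c'Δl = 38.60; W sinα = 91.5
Slice 3: Δl = 2.4/cos24.3° = 2.633 m; N'_3 = 321·cos24.3° − 8·2.633 = 271.5; c'Δl = 33.18; W sinα = 132.1
Slice 4: Δl = 2.3/cos36.3° = 2.854 m; N'_4 = 247·cos36.3° − 31·2.854 = 110.6; c'Δl = 35.96; W sinα = 146.2
Slice 5: Δl = 1.2/cos46.6° = 1.747 m; N'_5 = 93·cos46.6° − 1·1.747 = 62.2; c'Δl = 22.01; W sinα = 67.6
Slice 6: Δl = 2.0/cos58.2° = 3.795 m; N'_6 = 76·cos58.2° − 1·3.795 = 36.3; c'Δl = 47.82; W sinα = 64.6
Σc'Δl = 214.1 kN/m; ΣN' = 940.2 kN/m; ΣW sinα = 497.5 kN/m
Resisting = 214.1 + 940.2·tan31.0° = 214.1 + 565.0 = 779.1 kN/m
FS = 779.1 / 497.5 = 1.566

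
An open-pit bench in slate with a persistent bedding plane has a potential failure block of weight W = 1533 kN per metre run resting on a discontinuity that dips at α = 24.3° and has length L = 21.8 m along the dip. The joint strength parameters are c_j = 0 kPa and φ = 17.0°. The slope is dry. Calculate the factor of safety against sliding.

Resolving the block weight along and normal to the plane and applying the Mohr–Coulomb strength on the joint:
N' = W cosα = 1533·cos24.3° = 1397.2 kN/m
Driving force T = W sinα = 1533·sin24.3° = 630.9 kN/m
Resisting force R = c_j·L + N'·tanφ = 0·21.8 + 1397.2·tan17.0° = 0.0 + 427.2 = 427.2 kN/m
FS = R / T = 427.2 / 630.9 = 0.677

FS = 0.68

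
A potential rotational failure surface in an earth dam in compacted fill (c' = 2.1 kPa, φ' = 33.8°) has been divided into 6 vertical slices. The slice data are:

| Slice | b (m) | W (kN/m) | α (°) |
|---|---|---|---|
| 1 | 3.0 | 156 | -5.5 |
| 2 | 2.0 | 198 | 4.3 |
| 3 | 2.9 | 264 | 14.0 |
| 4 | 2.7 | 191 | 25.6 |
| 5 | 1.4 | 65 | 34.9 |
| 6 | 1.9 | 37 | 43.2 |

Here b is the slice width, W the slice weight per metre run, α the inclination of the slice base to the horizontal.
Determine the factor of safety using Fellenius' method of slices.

FS = 2.92

Ordinary method of slices: FS = Σ[c'·Δl_i + (W_i cosα_i)·tanφ'] / Σ W_i sinα_i, with Δl_i = b_i / cosα_i.
Slice 1: Δl = 3.0/cos(-5.5°) = 3.014 m; N'_1 = 156·cos(-5.5°) = 155.3; c'Δl = 6.33; W sinα = -15.0
Slice 2: Δl = 2.0/cos4.3° = 2.006 m; N'_2 = 198·cos4.3° = 197.4; c'Δl = 4.21; W sinα = 14.8
Slice 3: Δl = 2.9/cos14.0° = 2.989 m; N'_3 = 264·cos14.0° = 256.2; c'Δl = 6.28; W sinα = 63.9
Slice 4: Δl = 2.7/cos25.6° = 2.994 m; N'_4 = 191·cos25.6° = 172.3; c'Δl = 6.29; W sinα = 82.5
Slice 5: Δl = 1.4/cos34.9° = 1.707 m; N'_5 = 65·cos34.9° = 53.3; c'Δl = 3.58; W sinα = 37.2
Slice 6: Δl = 1.9/cos43.2° = 2.606 m; N'_6 = 37·cos43.2° = 27.0; c'Δl = 5.47; W sinα = 25.3
Σc'Δl = 32.2 kN/m; ΣN' = 861.4 kN/m; ΣW sinα = 208.8 kN/m
Resisting = 32.2 + 861.4·tan33.8° = 32.2 + 576.7 = 608.8 kN/m
FS = 608.8 / 208.8 = 2.916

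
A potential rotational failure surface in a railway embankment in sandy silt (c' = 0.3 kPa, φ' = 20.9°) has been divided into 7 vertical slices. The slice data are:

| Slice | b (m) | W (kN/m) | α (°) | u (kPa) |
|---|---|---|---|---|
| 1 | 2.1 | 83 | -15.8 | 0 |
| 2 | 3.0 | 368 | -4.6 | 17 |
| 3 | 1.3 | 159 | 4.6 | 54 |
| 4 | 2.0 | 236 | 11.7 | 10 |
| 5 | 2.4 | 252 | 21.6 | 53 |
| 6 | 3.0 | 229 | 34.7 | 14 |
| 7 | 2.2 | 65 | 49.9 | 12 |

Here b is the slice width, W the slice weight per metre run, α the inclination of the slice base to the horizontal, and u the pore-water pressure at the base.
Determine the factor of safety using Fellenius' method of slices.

Ordinary method of slices: FS = Σ[c'·Δl_i + (W_i cosα_i − u_i·Δl_i)·tanφ'] / Σ W_i sinα_i, with Δl_i = b_i / cosα_i.
Slice 1: Δl = 2.1/cos(-15.8°) = 2.182 m; N'_1 = 83·cos(-15.8°) − 0·2.182 = 79.9; c'Δl = 0.65; W sinα = -22.6
Slice 2: Δl = 3.0/cos(-4.6°) = 3.010 m; N'_2 = 368·cos(-4.6°) − 17·3.010 = 315.6; c'Δl = 0.90; W sinα = -29.5
Slice 3: Δl = 1.3/cos4.6° = 1.304 m; N'_3 = 159·cos4.6° − 54·1.304 = 88.1; c'Δl = 0.39; W sinα = 12.8
Slice 4: Δl = 2.0/cos11.7° = 2.042 m; N'_4 = 236·cos11.7° − 10·2.042 = 210.7; c'Δl = 0.61; W sinα = 47.9
Slice 5: Δl = 2.4/cos21.6° = 2.581 m; N'_5 = 252·cos21.6° − 53·2.581 = 97.5; c'Δl = 0.77; W sinα = 92.8
Slice 6: Δl = 3.0/cos34.7° = 3.649 m; N'_6 = 229·cos34.7° − 14·3.649 = 137.2; c'Δl = 1.09; W sinα = 130.4
Slice 7: Δl = 2.2/cos49.9° = 3.415 m; N'_7 = 65·cos49.9° − 12·3.415 = 0.9; c'Δl = 1.02; W sinα = 49.7
Σc'Δl = 5.5 kN/m; ΣN' = 929.8 kN/m; ΣW sinα = 281.3 kN/m
Resisting = 5.5 + 929.8·tan20.9° = 5.5 + 355.1 = 360.5 kN/m
FS = 360.5 / 281.3 = 1.281

FS = 1.28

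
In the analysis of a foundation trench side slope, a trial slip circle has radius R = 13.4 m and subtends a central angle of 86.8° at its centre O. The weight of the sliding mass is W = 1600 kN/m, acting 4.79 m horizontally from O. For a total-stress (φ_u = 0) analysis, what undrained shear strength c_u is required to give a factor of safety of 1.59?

c_u = 44.8 kPa

FS = c_u·L_a·R / (W·d), so c_u = FS·W·d / (L_a·R).
Arc length L_a = R·θ = 13.4·(86.8°·π/180) = 13.4·1.5149 = 20.30 m
c_u = 1.59·1600·4.79 / (20.30·13.4) = 12185.8 / 272.02 = 44.80 kPa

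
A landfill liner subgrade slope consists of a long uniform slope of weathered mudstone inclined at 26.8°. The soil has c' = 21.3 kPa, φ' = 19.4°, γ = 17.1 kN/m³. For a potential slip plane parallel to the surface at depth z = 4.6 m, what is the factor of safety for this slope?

For an infinite slope with a slip plane parallel to the surface (no pore pressure): FS = [c' + γz cos²β tanφ'] / [γz sinβ cosβ].
γz = 17.1·4.6 = 78.66 kN/m²
Numerator = 21.3 + 78.66·cos²26.8°·tan19.4° = 21.3 + 78.66·0.7967·0.3522 = 43.369 kPa
Denominator = 78.66·sin26.8°·cos26.8° = 78.66·0.4509·0.8926 = 31.656 kPa
FS = 43.369 / 31.656 = 1.370

FS = 1.37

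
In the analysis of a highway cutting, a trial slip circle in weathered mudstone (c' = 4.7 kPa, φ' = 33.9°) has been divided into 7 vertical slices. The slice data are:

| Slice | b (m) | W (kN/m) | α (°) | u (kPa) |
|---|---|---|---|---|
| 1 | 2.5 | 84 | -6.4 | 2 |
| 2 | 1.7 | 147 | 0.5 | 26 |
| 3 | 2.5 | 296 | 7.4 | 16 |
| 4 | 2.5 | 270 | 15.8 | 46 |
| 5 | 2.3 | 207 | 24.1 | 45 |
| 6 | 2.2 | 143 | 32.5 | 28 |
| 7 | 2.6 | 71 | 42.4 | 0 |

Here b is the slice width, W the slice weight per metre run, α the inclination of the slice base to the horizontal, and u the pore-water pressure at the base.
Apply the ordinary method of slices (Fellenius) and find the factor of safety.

FS = 1.88

Ordinary method of slices: FS = Σ[c'·Δl_i + (W_i cosα_i − u_i·Δl_i)·tanφ'] / Σ W_i sinα_i, with Δl_i = b_i / cosα_i.
Slice 1: Δl = 2.5/cos(-6.4°) = 2.516 m; N'_1 = 84·cos(-6.4°) − 2·2.516 = 78.4; c'Δl = 11.82; W sinα = -9.4
Slice 2: Δl = 1.7/cos0.5° = 1.700 m; N'_2 = 147·cos0.5° − 26·1.700 = 102.8; c'Δl = 7.99; W sinα = 1.3
Slice 3: Δl = 2.5/cos7.4° = 2.521 m; N'_3 = 296·cos7.4° − 16·2.521 = 253.2; c'Δl = 11.85; W sinα = 38.1
Slice 4: Δl = 2.5/cos15.8° = 2.598 m; N'_4 = 270·cos15.8° − 46·2.598 = 140.3; c'Δl = 12.21; W sinα = 73.5
Slice 5: Δl = 2.3/cos24.1° = 2.520 m; N'_5 = 207·cos24.1° − 45·2.520 = 75.6; c'Δl = 11.84; W sinα = 84.5
Slice 6: Δl = 2.2/cos32.5° = 2.609 m; N'_6 = 143·cos32.5° − 28·2.609 = 47.6; c'Δl = 12.26; W sinα = 76.8
Slice 7: Δl = 2.6/cos42.4° = 3.521 m; N'_7 = 71·cos42.4° − 0·3.521 = 52.4; c'Δl = 16.55; W sinα = 47.9
Σc'Δl = 84.5 kN/m; ΣN' = 750.3 kN/m; ΣW sinα = 312.8 kN/m
Resisting = 84.5 + 750.3·tan33.9° = 84.5 + 504.2 = 588.7 kN/m
FS = 588.7 / 312.8 = 1.882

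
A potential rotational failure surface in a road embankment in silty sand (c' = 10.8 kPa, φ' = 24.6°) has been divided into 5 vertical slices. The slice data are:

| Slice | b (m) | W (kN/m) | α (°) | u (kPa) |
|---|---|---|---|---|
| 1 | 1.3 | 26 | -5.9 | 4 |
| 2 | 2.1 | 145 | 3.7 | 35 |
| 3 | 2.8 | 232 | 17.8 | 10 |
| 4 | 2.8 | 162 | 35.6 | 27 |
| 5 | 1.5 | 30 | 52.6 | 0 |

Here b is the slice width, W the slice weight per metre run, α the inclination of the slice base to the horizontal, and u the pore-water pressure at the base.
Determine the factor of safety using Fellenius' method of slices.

Ordinary method of slices: FS = Σ[c'·Δl_i + (W_i cosα_i − u_i·Δl_i)·tanφ'] / Σ W_i sinα_i, with Δl_i = b_i / cosα_i.
Slice 1: Δl = 1.3/cos(-5.9°) = 1.307 m; N'_1 = 26·cos(-5.9°) − 4·1.307 = 20.6; c'Δl = 14.11; W sinα = -2.7
Slice 2: Δl = 2.1/cos3.7° = 2.104 m; N'_2 = 145·cos3.7° − 35·2.104 = 71.0; c'Δl = 22.73; W sinα = 9.4
Slice 3: Δl = 2.8/cos17.8° = 2.941 m; N'_3 = 232·cos17.8° − 10·2.941 = 191.5; c'Δl = 31.76; W sinα = 70.9
Slice 4: Δl = 2.8/cos35.6° = 3.444 m; N'_4 = 162·cos35.6° − 27·3.444 = 38.7; c'Δl = 37.19; W sinα = 94.3
Slice 5: Δl = 1.5/cos52.6° = 2.470 m; N'_5 = 30·cos52.6° − 0·2.470 = 18.2; c'Δl = 26.67; W sinα = 23.8
Σc'Δl = 132.5 kN/m; ΣN' = 340.1 kN/m; ΣW sinα = 195.7 kN/m
Resisting = 132.5 + 340.1·tan24.6° = 132.5 + 155.7 = 288.2 kN/m
FS = 288.2 / 195.7 = 1.472

FS = 1.47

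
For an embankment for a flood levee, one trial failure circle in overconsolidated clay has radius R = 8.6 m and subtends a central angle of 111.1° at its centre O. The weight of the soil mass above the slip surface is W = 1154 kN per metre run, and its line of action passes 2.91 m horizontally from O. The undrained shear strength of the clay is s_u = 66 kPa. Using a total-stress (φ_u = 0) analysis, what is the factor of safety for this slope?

Taking moments about the centre O, the resisting moment is provided by the undrained shear strength acting along the arc:
Arc length L_a = R·θ = 8.6·(111.1°·π/180) = 8.6·1.9391 = 16.68 m
M_R = s_u·L_a·R = 66·16.68·8.6 = 9465.3 kN·m/m
M_D = W·d = 1154·2.91 = 3358.1 kN·m/m
FS = M_R / M_D = 9465.3 / 3358.1 = 2.819

FS = 2.82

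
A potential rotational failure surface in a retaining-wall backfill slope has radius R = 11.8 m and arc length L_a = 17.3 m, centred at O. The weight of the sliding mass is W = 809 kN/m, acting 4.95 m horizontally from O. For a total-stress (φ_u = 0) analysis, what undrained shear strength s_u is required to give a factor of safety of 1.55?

s_u = 30.4 kPa

FS = s_u·L_a·R / (W·d), so s_u = FS·W·d / (L_a·R).
s_u = 1.55·809·4.95 / (17.30·11.8) = 6207.1 / 204.14 = 30.41 kPa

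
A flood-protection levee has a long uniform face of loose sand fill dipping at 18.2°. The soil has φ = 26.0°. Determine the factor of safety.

For a dry cohesionless infinite slope the factor of safety is FS = tanφ / tanβ.
FS = tan26.0° / tan18.2° = 0.4877 / 0.3288 = 1.483

FS = 1.48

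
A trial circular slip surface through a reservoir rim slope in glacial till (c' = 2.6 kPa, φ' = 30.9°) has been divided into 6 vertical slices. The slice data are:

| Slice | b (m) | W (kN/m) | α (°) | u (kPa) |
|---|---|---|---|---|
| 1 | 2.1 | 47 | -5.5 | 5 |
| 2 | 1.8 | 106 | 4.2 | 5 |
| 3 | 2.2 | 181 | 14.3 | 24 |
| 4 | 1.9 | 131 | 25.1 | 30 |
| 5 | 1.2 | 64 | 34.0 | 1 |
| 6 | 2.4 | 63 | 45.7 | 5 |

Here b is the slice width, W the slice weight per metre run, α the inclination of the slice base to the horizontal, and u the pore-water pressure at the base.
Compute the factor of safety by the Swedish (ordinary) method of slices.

Ordinary method of slices: FS = Σ[c'·Δl_i + (W_i cosα_i − u_i·Δl_i)·tanφ'] / Σ W_i sinα_i, with Δl_i = b_i / cosα_i.
Slice 1: Δl = 2.1/cos(-5.5°) = 2.110 m; N'_1 = 47·cos(-5.5°) − 5·2.110 = 36.2; c'Δl = 5.49; W sinα = -4.5
Slice 2: Δl = 1.8/cos4.2° = 1.805 m; N'_2 = 106·cos4.2° − 5·1.805 = 96.7; c'Δl = 4.69; W sinα = 7.8
Slice 3: Δl = 2.2/cos14.3° = 2.270 m; N'_3 = 181·cos14.3° − 24·2.270 = 120.9; c'Δl = 5.90; W sinα = 44.7
Slice 4: Δl = 1.9/cos25.1° = 2.098 m; N'_4 = 131·cos25.1° − 30·2.098 = 55.7; c'Δl = 5.46; W sinα = 55.6
Slice 5: Δl = 1.2/cos34.0° = 1.447 m; N'_5 = 64·cos34.0° − 1·1.447 = 51.6; c'Δl = 3.76; W sinα = 35.8
Slice 6: Δl = 2.4/cos45.7° = 3.436 m; N'_6 = 63·cos45.7° − 5·3.436 = 26.8; c'Δl = 8.93; W sinα = 45.1
Σc'Δl = 34.2 kN/m; ΣN' = 387.9 kN/m; ΣW sinα = 184.4 kN/m
Resisting = 34.2 + 387.9·tan30.9° = 34.2 + 232.2 = 266.4 kN/m
FS = 266.4 / 184.4 = 1.445

FS = 1.44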